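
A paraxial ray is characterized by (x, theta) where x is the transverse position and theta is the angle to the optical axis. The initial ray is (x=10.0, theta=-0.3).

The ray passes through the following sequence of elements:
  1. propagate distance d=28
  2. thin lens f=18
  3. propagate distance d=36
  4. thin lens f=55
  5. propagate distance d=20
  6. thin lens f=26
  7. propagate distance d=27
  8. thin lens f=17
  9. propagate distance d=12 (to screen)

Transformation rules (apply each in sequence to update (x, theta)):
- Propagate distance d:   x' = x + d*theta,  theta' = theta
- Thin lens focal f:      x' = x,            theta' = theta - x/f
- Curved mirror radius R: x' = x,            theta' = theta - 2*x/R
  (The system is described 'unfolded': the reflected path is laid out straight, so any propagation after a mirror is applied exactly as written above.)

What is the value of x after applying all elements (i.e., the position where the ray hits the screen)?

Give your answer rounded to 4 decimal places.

Initial: x=10.0000 theta=-0.3000
After 1 (propagate distance d=28): x=1.6000 theta=-0.3000
After 2 (thin lens f=18): x=1.6000 theta=-7/18 (≈-0.3889)
After 3 (propagate distance d=36): x=-12.4000 theta=-7/18 (≈-0.3889)
After 4 (thin lens f=55): x=-12.4000 theta=-809/4950 (≈-0.1634)
After 5 (propagate distance d=20): x=-7756/495 (≈-15.6687) theta=-809/4950 (≈-0.1634)
After 6 (thin lens f=26): x=-7756/495 (≈-15.6687) theta=9421/21450 (≈0.4392)
After 7 (propagate distance d=27): x=-22289/5850 (≈-3.8101) theta=9421/21450 (≈0.4392)
After 8 (thin lens f=17): x=-22289/5850 (≈-3.8101) theta=14513/21879 (≈0.6633)
After 9 (propagate distance d=12 (to screen)): x=4539757/1093950 (≈4.1499) theta=14513/21879 (≈0.6633)
Rounded to 4 decimal places: x = 4.1499

Answer: 4.1499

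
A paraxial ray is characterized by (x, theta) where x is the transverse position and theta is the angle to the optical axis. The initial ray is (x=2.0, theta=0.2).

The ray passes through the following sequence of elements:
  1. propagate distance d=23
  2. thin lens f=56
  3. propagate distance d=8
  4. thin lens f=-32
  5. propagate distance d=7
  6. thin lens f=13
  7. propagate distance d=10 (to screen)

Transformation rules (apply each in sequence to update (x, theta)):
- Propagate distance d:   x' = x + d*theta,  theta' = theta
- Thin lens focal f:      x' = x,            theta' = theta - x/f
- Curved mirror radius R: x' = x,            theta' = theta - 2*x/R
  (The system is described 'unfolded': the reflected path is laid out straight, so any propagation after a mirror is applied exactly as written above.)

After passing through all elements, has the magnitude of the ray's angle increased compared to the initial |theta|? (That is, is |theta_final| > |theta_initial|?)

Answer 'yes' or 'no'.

Initial: x=2.0000 theta=0.2000
After 1 (propagate distance d=23): x=6.6000 theta=0.2000
After 2 (thin lens f=56): x=6.6000 theta=23/280 (≈0.0821)
After 3 (propagate distance d=8): x=254/35 (≈7.2571) theta=23/280 (≈0.0821)
After 4 (thin lens f=-32): x=254/35 (≈7.2571) theta=173/560 (≈0.3089)
After 5 (propagate distance d=7): x=1055/112 (≈9.4196) theta=173/560 (≈0.3089)
After 6 (thin lens f=13): x=1055/112 (≈9.4196) theta=-1513/3640 (≈-0.4157)
After 7 (propagate distance d=10 (to screen)): x=7663/1456 (≈5.2630) theta=-1513/3640 (≈-0.4157)
|theta_initial|=0.2000 |theta_final|=1513/3640 (≈0.4157) -> increased

Answer: yes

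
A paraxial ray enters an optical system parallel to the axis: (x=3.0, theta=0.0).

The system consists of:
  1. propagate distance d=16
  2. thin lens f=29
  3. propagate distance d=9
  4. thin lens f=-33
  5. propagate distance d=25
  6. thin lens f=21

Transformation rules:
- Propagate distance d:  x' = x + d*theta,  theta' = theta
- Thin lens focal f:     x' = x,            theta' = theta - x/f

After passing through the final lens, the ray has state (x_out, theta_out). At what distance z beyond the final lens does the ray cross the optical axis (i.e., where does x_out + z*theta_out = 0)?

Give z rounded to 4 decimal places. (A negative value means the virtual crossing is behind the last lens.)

Initial: x=3.0000 theta=0.0000
After 1 (propagate distance d=16): x=3.0000 theta=0.0000
After 2 (thin lens f=29): x=3.0000 theta=-3/29 (≈-0.1034)
After 3 (propagate distance d=9): x=60/29 (≈2.0690) theta=-3/29 (≈-0.1034)
After 4 (thin lens f=-33): x=60/29 (≈2.0690) theta=-13/319 (≈-0.0408)
After 5 (propagate distance d=25): x=335/319 (≈1.0502) theta=-13/319 (≈-0.0408)
After 6 (thin lens f=21): x=335/319 (≈1.0502) theta=-608/6699 (≈-0.0908)
z_focus = -x_out/theta_out = -(335/319)/(-608/6699) = 7035/608 ≈ 11.5707
Rounded to 4 decimal places: z = 11.5707

Answer: 11.5707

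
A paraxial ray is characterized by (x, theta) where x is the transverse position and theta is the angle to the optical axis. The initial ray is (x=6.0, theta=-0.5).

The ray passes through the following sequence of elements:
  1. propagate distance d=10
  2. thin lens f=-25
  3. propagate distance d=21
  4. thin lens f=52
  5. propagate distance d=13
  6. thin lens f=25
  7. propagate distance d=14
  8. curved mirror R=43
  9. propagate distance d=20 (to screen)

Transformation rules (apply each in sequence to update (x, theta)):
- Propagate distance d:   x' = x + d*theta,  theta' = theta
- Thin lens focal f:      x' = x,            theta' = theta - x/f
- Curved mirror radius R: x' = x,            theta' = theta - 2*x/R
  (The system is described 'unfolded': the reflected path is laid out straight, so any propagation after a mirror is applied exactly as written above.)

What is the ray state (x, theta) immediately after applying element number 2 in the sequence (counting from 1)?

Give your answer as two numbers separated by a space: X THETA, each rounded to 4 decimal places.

Answer: 1.0000 -0.4600

Derivation:
Initial: x=6.0000 theta=-0.5000
After 1 (propagate distance d=10): x=1.0000 theta=-0.5000
After 2 (thin lens f=-25): x=1.0000 theta=-0.4600
Rounded to 4 decimal places: x = 1.0000, theta = -0.4600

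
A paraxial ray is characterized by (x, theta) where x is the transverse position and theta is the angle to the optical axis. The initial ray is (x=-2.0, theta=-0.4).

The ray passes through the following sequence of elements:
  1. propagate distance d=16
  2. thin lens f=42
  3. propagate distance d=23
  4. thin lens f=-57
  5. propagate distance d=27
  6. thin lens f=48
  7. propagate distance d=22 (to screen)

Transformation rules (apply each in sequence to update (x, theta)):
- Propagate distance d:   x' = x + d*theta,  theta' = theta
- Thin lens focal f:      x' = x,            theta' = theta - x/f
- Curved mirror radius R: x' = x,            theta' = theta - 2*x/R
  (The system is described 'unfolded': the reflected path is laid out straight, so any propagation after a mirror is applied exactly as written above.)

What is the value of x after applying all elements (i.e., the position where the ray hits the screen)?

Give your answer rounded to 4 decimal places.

Initial: x=-2.0000 theta=-0.4000
After 1 (propagate distance d=16): x=-8.4000 theta=-0.4000
After 2 (thin lens f=42): x=-8.4000 theta=-0.2000
After 3 (propagate distance d=23): x=-13.0000 theta=-0.2000
After 4 (thin lens f=-57): x=-13.0000 theta=-122/285 (≈-0.4281)
After 5 (propagate distance d=27): x=-2333/95 (≈-24.5579) theta=-122/285 (≈-0.4281)
After 6 (thin lens f=48): x=-2333/95 (≈-24.5579) theta=127/1520 (≈0.0836)
After 7 (propagate distance d=22 (to screen)): x=-17267/760 (≈-22.7197) theta=127/1520 (≈0.0836)
Rounded to 4 decimal places: x = -22.7197

Answer: -22.7197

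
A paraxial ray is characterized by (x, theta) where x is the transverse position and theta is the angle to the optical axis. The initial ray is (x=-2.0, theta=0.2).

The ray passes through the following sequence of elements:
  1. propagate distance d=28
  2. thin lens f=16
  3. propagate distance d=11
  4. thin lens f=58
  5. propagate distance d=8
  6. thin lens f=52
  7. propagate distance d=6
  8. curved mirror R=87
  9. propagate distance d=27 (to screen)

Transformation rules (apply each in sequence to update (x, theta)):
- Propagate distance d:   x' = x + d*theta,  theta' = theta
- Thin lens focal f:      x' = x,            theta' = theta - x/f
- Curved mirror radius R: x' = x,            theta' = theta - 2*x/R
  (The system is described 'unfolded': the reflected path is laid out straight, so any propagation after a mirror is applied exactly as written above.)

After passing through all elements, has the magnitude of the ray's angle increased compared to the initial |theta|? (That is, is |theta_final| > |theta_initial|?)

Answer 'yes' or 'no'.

Answer: no

Derivation:
Initial: x=-2.0000 theta=0.2000
After 1 (propagate distance d=28): x=3.6000 theta=0.2000
After 2 (thin lens f=16): x=3.6000 theta=-0.0250
After 3 (propagate distance d=11): x=3.3250 theta=-0.0250
After 4 (thin lens f=58): x=3.3250 theta=-191/2320 (≈-0.0823)
After 5 (propagate distance d=8): x=3093/1160 (≈2.6664) theta=-191/2320 (≈-0.0823)
After 6 (thin lens f=52): x=3093/1160 (≈2.6664) theta=-8059/60320 (≈-0.1336)
After 7 (propagate distance d=6): x=56241/30160 (≈1.8648) theta=-8059/60320 (≈-0.1336)
After 8 (curved mirror R=87): x=56241/30160 (≈1.8648) theta=-308699/1749280 (≈-0.1765)
After 9 (propagate distance d=27 (to screen)): x=-1014579/349856 (≈-2.9000) theta=-308699/1749280 (≈-0.1765)
|theta_initial|=0.2000 |theta_final|=308699/1749280 (≈0.1765) -> not increased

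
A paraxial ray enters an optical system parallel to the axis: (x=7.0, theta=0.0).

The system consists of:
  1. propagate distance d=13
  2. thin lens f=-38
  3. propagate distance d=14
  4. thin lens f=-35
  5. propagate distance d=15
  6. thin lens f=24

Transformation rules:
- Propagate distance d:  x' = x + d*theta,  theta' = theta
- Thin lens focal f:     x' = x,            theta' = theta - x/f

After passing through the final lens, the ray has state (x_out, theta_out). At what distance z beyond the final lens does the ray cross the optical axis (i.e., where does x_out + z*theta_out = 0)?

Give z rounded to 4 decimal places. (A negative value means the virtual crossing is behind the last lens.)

Initial: x=7.0000 theta=0.0000
After 1 (propagate distance d=13): x=7.0000 theta=0.0000
After 2 (thin lens f=-38): x=7.0000 theta=7/38 (≈0.1842)
After 3 (propagate distance d=14): x=182/19 (≈9.5789) theta=7/38 (≈0.1842)
After 4 (thin lens f=-35): x=182/19 (≈9.5789) theta=87/190 (≈0.4579)
After 5 (propagate distance d=15): x=625/38 (≈16.4474) theta=87/190 (≈0.4579)
After 6 (thin lens f=24): x=625/38 (≈16.4474) theta=-1037/4560 (≈-0.2274)
z_focus = -x_out/theta_out = -(625/38)/(-1037/4560) = 75000/1037 ≈ 72.3240
Rounded to 4 decimal places: z = 72.3240

Answer: 72.3240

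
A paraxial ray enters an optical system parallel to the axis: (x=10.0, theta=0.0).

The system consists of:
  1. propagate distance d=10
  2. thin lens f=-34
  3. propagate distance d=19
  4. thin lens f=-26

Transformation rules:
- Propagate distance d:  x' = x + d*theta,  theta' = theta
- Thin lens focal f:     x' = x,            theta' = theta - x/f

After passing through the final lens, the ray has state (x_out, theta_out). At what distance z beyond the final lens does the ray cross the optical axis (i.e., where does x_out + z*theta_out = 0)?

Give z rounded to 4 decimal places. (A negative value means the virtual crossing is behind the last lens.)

Answer: -17.4430

Derivation:
Initial: x=10.0000 theta=0.0000
After 1 (propagate distance d=10): x=10.0000 theta=0.0000
After 2 (thin lens f=-34): x=10.0000 theta=5/17 (≈0.2941)
After 3 (propagate distance d=19): x=265/17 (≈15.5882) theta=5/17 (≈0.2941)
After 4 (thin lens f=-26): x=265/17 (≈15.5882) theta=395/442 (≈0.8937)
z_focus = -x_out/theta_out = -(265/17)/(395/442) = -1378/79 ≈ -17.4430
Rounded to 4 decimal places: z = -17.4430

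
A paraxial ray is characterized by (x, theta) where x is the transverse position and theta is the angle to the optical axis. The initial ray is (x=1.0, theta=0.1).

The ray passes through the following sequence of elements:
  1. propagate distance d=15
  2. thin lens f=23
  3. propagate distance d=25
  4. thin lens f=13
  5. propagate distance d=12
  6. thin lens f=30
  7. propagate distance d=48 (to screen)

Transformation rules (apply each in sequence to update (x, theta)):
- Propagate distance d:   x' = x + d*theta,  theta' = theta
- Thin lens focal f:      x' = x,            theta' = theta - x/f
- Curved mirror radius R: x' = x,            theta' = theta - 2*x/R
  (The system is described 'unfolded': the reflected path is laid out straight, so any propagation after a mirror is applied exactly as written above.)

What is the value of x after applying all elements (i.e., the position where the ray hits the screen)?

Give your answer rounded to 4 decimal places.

Initial: x=1.0000 theta=0.1000
After 1 (propagate distance d=15): x=2.5000 theta=0.1000
After 2 (thin lens f=23): x=2.5000 theta=-1/115 (≈-0.0087)
After 3 (propagate distance d=25): x=105/46 (≈2.2826) theta=-1/115 (≈-0.0087)
After 4 (thin lens f=13): x=105/46 (≈2.2826) theta=-551/2990 (≈-0.1843)
After 5 (propagate distance d=12): x=213/2990 (≈0.0712) theta=-551/2990 (≈-0.1843)
After 6 (thin lens f=30): x=213/2990 (≈0.0712) theta=-5581/29900 (≈-0.1867)
After 7 (propagate distance d=48 (to screen)): x=-132879/14950 (≈-8.8882) theta=-5581/29900 (≈-0.1867)
Rounded to 4 decimal places: x = -8.8882

Answer: -8.8882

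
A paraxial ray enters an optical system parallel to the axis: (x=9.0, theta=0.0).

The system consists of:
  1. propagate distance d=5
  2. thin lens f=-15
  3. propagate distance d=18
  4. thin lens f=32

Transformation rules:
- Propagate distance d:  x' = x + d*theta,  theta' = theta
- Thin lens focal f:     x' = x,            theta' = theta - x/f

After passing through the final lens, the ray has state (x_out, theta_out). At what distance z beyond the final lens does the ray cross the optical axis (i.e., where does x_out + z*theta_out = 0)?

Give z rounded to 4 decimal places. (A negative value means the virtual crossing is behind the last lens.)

Answer: 1056.0000

Derivation:
Initial: x=9.0000 theta=0.0000
After 1 (propagate distance d=5): x=9.0000 theta=0.0000
After 2 (thin lens f=-15): x=9.0000 theta=0.6000
After 3 (propagate distance d=18): x=19.8000 theta=0.6000
After 4 (thin lens f=32): x=19.8000 theta=-3/160 (≈-0.0188)
z_focus = -x_out/theta_out = -(19.8000)/(-3/160) = 1056.0000
Rounded to 4 decimal places: z = 1056.0000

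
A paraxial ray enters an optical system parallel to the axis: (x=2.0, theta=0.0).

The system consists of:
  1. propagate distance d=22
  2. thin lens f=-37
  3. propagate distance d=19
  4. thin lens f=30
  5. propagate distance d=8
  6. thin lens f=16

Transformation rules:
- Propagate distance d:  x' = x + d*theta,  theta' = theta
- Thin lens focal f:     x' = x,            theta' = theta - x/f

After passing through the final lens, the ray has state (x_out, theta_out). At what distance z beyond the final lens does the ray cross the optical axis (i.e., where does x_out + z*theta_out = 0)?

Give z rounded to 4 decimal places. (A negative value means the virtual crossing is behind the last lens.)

Answer: 12.4746

Derivation:
Initial: x=2.0000 theta=0.0000
After 1 (propagate distance d=22): x=2.0000 theta=0.0000
After 2 (thin lens f=-37): x=2.0000 theta=2/37 (≈0.0541)
After 3 (propagate distance d=19): x=112/37 (≈3.0270) theta=2/37 (≈0.0541)
After 4 (thin lens f=30): x=112/37 (≈3.0270) theta=-26/555 (≈-0.0468)
After 5 (propagate distance d=8): x=1472/555 (≈2.6523) theta=-26/555 (≈-0.0468)
After 6 (thin lens f=16): x=1472/555 (≈2.6523) theta=-118/555 (≈-0.2126)
z_focus = -x_out/theta_out = -(1472/555)/(-118/555) = 736/59 ≈ 12.4746
Rounded to 4 decimal places: z = 12.4746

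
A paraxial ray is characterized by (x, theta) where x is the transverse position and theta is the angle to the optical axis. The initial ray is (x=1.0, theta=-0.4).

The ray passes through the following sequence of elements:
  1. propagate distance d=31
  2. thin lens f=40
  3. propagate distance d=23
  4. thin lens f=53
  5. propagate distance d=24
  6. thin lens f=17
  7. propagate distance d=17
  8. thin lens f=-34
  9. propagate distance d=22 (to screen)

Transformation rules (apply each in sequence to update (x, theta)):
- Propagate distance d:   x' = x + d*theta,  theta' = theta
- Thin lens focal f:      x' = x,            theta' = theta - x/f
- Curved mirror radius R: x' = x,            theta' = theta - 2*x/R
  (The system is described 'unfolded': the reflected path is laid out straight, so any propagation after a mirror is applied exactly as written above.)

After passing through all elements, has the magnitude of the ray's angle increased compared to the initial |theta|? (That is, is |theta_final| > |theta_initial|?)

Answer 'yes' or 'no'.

Initial: x=1.0000 theta=-0.4000
After 1 (propagate distance d=31): x=-11.4000 theta=-0.4000
After 2 (thin lens f=40): x=-11.4000 theta=-0.1150
After 3 (propagate distance d=23): x=-14.0450 theta=-0.1150
After 4 (thin lens f=53): x=-14.0450 theta=0.1500
After 5 (propagate distance d=24): x=-10.4450 theta=0.1500
After 6 (thin lens f=17): x=-10.4450 theta=2599/3400 (≈0.7644)
After 7 (propagate distance d=17): x=2.5500 theta=2599/3400 (≈0.7644)
After 8 (thin lens f=-34): x=2.5500 theta=1427/1700 (≈0.8394)
After 9 (propagate distance d=22 (to screen)): x=35729/1700 (≈21.0171) theta=1427/1700 (≈0.8394)
|theta_initial|=0.4000 |theta_final|=1427/1700 (≈0.8394) -> increased

Answer: yes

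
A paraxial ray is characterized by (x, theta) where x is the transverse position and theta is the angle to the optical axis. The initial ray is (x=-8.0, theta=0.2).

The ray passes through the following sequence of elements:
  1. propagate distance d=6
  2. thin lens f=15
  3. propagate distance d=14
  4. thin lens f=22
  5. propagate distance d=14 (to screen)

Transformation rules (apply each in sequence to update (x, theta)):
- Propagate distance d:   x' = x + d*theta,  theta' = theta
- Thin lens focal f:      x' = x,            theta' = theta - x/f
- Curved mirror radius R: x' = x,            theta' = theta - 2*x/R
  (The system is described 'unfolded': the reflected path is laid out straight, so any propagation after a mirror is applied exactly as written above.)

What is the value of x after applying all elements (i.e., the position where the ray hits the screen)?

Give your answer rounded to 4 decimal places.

Answer: 10.0000

Derivation:
Initial: x=-8.0000 theta=0.2000
After 1 (propagate distance d=6): x=-6.8000 theta=0.2000
After 2 (thin lens f=15): x=-6.8000 theta=49/75 (≈0.6533)
After 3 (propagate distance d=14): x=176/75 (≈2.3467) theta=49/75 (≈0.6533)
After 4 (thin lens f=22): x=176/75 (≈2.3467) theta=41/75 (≈0.5467)
After 5 (propagate distance d=14 (to screen)): x=10.0000 theta=41/75 (≈0.5467)
Rounded to 4 decimal places: x = 10.0000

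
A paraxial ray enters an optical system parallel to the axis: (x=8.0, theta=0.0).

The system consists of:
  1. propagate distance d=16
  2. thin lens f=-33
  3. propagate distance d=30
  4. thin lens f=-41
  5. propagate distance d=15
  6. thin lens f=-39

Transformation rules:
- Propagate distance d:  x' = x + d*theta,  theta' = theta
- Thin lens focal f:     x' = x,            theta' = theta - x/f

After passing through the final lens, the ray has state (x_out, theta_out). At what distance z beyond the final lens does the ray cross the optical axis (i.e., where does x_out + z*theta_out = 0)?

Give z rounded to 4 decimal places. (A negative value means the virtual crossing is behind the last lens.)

Answer: -19.7069

Derivation:
Initial: x=8.0000 theta=0.0000
After 1 (propagate distance d=16): x=8.0000 theta=0.0000
After 2 (thin lens f=-33): x=8.0000 theta=8/33 (≈0.2424)
After 3 (propagate distance d=30): x=168/11 (≈15.2727) theta=8/33 (≈0.2424)
After 4 (thin lens f=-41): x=168/11 (≈15.2727) theta=832/1353 (≈0.6149)
After 5 (propagate distance d=15): x=11048/451 (≈24.4967) theta=832/1353 (≈0.6149)
After 6 (thin lens f=-39): x=11048/451 (≈24.4967) theta=7288/5863 (≈1.2430)
z_focus = -x_out/theta_out = -(11048/451)/(7288/5863) = -17953/911 ≈ -19.7069
Rounded to 4 decimal places: z = -19.7069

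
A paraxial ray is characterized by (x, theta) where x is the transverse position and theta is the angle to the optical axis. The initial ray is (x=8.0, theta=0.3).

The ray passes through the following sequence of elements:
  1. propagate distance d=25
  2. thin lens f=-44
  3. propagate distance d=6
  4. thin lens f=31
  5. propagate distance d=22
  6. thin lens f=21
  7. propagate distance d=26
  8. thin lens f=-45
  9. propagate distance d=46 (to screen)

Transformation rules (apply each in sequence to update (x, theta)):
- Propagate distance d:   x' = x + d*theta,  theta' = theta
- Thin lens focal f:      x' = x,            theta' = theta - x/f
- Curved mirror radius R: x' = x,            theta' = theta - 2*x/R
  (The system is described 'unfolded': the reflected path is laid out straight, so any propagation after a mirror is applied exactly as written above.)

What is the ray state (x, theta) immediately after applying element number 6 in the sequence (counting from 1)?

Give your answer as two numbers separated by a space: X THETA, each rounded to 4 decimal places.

Initial: x=8.0000 theta=0.3000
After 1 (propagate distance d=25): x=15.5000 theta=0.3000
After 2 (thin lens f=-44): x=15.5000 theta=287/440 (≈0.6523)
After 3 (propagate distance d=6): x=4271/220 (≈19.4136) theta=287/440 (≈0.6523)
After 4 (thin lens f=31): x=4271/220 (≈19.4136) theta=71/2728 (≈0.0260)
After 5 (propagate distance d=22): x=68153/3410 (≈19.9862) theta=71/2728 (≈0.0260)
After 6 (thin lens f=21): x=68153/3410 (≈19.9862) theta=-265157/286440 (≈-0.9257)
Rounded to 4 decimal places: x = 19.9862, theta = -0.9257

Answer: 19.9862 -0.9257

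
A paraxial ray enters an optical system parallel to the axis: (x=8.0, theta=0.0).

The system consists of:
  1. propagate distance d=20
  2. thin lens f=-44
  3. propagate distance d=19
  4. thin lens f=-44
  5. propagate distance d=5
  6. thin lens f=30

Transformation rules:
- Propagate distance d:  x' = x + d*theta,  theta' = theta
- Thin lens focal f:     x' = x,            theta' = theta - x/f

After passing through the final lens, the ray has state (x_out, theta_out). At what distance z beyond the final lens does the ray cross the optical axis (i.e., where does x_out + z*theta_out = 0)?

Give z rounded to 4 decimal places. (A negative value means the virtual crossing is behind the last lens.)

Answer: 1022.7835

Derivation:
Initial: x=8.0000 theta=0.0000
After 1 (propagate distance d=20): x=8.0000 theta=0.0000
After 2 (thin lens f=-44): x=8.0000 theta=2/11 (≈0.1818)
After 3 (propagate distance d=19): x=126/11 (≈11.4545) theta=2/11 (≈0.1818)
After 4 (thin lens f=-44): x=126/11 (≈11.4545) theta=107/242 (≈0.4421)
After 5 (propagate distance d=5): x=3307/242 (≈13.6653) theta=107/242 (≈0.4421)
After 6 (thin lens f=30): x=3307/242 (≈13.6653) theta=-97/7260 (≈-0.0134)
z_focus = -x_out/theta_out = -(3307/242)/(-97/7260) = 99210/97 ≈ 1022.7835
Rounded to 4 decimal places: z = 1022.7835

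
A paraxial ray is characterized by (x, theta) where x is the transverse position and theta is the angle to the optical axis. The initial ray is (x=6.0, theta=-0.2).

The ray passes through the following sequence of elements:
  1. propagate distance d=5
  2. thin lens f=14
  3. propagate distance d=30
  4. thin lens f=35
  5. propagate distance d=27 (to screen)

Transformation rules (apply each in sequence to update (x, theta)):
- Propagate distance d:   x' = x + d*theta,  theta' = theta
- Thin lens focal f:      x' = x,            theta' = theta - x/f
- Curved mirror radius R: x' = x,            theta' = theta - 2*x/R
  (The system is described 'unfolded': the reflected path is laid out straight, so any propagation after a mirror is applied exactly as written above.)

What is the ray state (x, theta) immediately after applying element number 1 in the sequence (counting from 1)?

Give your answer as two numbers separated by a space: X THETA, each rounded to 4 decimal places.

Initial: x=6.0000 theta=-0.2000
After 1 (propagate distance d=5): x=5.0000 theta=-0.2000
Rounded to 4 decimal places: x = 5.0000, theta = -0.2000

Answer: 5.0000 -0.2000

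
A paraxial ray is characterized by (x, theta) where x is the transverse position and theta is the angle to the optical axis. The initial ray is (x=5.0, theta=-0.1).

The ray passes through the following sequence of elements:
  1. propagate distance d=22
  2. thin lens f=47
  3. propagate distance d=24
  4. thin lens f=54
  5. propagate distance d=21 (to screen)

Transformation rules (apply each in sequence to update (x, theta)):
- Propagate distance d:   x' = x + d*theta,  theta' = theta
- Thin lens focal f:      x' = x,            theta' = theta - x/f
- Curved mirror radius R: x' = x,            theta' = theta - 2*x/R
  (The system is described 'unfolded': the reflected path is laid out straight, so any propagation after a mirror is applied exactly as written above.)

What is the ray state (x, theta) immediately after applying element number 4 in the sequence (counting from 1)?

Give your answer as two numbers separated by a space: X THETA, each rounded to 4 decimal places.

Answer: -1.0298 -0.1405

Derivation:
Initial: x=5.0000 theta=-0.1000
After 1 (propagate distance d=22): x=2.8000 theta=-0.1000
After 2 (thin lens f=47): x=2.8000 theta=-15/94 (≈-0.1596)
After 3 (propagate distance d=24): x=-242/235 (≈-1.0298) theta=-15/94 (≈-0.1596)
After 4 (thin lens f=54): x=-242/235 (≈-1.0298) theta=-1783/12690 (≈-0.1405)
Rounded to 4 decimal places: x = -1.0298, theta = -0.1405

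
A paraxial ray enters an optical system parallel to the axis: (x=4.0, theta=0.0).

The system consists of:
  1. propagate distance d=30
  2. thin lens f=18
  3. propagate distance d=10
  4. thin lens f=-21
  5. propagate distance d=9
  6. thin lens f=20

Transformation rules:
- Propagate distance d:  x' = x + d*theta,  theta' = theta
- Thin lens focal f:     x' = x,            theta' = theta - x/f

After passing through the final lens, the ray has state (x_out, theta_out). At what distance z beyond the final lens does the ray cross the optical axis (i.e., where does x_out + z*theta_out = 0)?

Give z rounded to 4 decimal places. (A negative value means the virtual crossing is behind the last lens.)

Initial: x=4.0000 theta=0.0000
After 1 (propagate distance d=30): x=4.0000 theta=0.0000
After 2 (thin lens f=18): x=4.0000 theta=-2/9 (≈-0.2222)
After 3 (propagate distance d=10): x=16/9 (≈1.7778) theta=-2/9 (≈-0.2222)
After 4 (thin lens f=-21): x=16/9 (≈1.7778) theta=-26/189 (≈-0.1376)
After 5 (propagate distance d=9): x=34/63 (≈0.5397) theta=-26/189 (≈-0.1376)
After 6 (thin lens f=20): x=34/63 (≈0.5397) theta=-311/1890 (≈-0.1646)
z_focus = -x_out/theta_out = -(34/63)/(-311/1890) = 1020/311 ≈ 3.2797
Rounded to 4 decimal places: z = 3.2797

Answer: 3.2797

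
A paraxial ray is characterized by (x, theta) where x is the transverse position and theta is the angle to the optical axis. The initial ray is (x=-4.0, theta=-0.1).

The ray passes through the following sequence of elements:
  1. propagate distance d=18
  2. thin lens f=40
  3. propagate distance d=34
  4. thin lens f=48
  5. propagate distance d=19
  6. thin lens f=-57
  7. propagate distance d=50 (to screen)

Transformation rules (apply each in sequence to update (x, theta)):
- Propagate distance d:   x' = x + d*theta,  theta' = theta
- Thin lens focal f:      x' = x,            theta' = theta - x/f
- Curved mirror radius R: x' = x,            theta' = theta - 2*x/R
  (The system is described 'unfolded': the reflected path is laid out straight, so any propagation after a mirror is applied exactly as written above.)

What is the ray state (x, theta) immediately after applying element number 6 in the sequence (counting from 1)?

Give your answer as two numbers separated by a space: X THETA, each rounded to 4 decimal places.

Answer: -1.7248 0.1037

Derivation:
Initial: x=-4.0000 theta=-0.1000
After 1 (propagate distance d=18): x=-5.8000 theta=-0.1000
After 2 (thin lens f=40): x=-5.8000 theta=0.0450
After 3 (propagate distance d=34): x=-4.2700 theta=0.0450
After 4 (thin lens f=48): x=-4.2700 theta=643/4800 (≈0.1340)
After 5 (propagate distance d=19): x=-8279/4800 (≈-1.7248) theta=643/4800 (≈0.1340)
After 6 (thin lens f=-57): x=-8279/4800 (≈-1.7248) theta=7093/68400 (≈0.1037)
Rounded to 4 decimal places: x = -1.7248, theta = 0.1037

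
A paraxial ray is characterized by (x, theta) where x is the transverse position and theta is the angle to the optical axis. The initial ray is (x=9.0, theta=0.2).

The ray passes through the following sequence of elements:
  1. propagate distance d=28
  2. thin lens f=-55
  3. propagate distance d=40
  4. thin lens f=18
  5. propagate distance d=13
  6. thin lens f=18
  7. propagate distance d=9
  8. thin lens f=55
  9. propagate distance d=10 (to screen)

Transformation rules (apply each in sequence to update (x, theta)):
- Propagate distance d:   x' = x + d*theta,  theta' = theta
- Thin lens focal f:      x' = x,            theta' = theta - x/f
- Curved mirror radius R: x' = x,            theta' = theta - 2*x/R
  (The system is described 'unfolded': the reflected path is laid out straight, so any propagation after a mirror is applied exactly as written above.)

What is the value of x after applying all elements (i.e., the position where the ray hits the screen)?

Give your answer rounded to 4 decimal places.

Initial: x=9.0000 theta=0.2000
After 1 (propagate distance d=28): x=14.6000 theta=0.2000
After 2 (thin lens f=-55): x=14.6000 theta=128/275 (≈0.4655)
After 3 (propagate distance d=40): x=1827/55 (≈33.2182) theta=128/275 (≈0.4655)
After 4 (thin lens f=18): x=1827/55 (≈33.2182) theta=-1.3800
After 5 (propagate distance d=13): x=8403/550 (≈15.2782) theta=-1.3800
After 6 (thin lens f=18): x=8403/550 (≈15.2782) theta=-1471/660 (≈-2.2288)
After 7 (propagate distance d=9): x=-5259/1100 (≈-4.7809) theta=-1471/660 (≈-2.2288)
After 8 (thin lens f=55): x=-5259/1100 (≈-4.7809) theta=-97187/45375 (≈-2.1419)
After 9 (propagate distance d=10 (to screen)): x=-951043/36300 (≈-26.1995) theta=-97187/45375 (≈-2.1419)
Rounded to 4 decimal places: x = -26.1995

Answer: -26.1995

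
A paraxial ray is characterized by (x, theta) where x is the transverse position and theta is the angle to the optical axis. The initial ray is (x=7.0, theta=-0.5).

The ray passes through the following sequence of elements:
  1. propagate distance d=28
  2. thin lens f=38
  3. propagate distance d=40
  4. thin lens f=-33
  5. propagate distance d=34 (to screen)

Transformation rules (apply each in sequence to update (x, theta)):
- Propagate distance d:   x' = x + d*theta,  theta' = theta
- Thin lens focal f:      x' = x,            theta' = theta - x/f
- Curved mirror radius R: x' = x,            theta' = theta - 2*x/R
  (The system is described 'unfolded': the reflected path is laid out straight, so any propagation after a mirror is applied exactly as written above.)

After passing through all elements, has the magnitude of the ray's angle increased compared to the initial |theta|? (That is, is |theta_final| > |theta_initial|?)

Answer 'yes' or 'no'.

Initial: x=7.0000 theta=-0.5000
After 1 (propagate distance d=28): x=-7.0000 theta=-0.5000
After 2 (thin lens f=38): x=-7.0000 theta=-6/19 (≈-0.3158)
After 3 (propagate distance d=40): x=-373/19 (≈-19.6316) theta=-6/19 (≈-0.3158)
After 4 (thin lens f=-33): x=-373/19 (≈-19.6316) theta=-571/627 (≈-0.9107)
After 5 (propagate distance d=34 (to screen)): x=-31723/627 (≈-50.5949) theta=-571/627 (≈-0.9107)
|theta_initial|=0.5000 |theta_final|=571/627 (≈0.9107) -> increased

Answer: yes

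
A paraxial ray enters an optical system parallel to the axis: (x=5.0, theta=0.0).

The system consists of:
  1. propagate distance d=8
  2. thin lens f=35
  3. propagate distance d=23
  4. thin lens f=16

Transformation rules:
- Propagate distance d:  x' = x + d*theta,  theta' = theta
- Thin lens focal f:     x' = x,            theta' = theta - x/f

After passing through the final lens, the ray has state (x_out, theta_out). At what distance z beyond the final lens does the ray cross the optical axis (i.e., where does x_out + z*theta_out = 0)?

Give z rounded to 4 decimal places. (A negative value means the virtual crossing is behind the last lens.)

Initial: x=5.0000 theta=0.0000
After 1 (propagate distance d=8): x=5.0000 theta=0.0000
After 2 (thin lens f=35): x=5.0000 theta=-1/7 (≈-0.1429)
After 3 (propagate distance d=23): x=12/7 (≈1.7143) theta=-1/7 (≈-0.1429)
After 4 (thin lens f=16): x=12/7 (≈1.7143) theta=-0.2500
z_focus = -x_out/theta_out = -(12/7)/(-0.2500) = 48/7 ≈ 6.8571
Rounded to 4 decimal places: z = 6.8571

Answer: 6.8571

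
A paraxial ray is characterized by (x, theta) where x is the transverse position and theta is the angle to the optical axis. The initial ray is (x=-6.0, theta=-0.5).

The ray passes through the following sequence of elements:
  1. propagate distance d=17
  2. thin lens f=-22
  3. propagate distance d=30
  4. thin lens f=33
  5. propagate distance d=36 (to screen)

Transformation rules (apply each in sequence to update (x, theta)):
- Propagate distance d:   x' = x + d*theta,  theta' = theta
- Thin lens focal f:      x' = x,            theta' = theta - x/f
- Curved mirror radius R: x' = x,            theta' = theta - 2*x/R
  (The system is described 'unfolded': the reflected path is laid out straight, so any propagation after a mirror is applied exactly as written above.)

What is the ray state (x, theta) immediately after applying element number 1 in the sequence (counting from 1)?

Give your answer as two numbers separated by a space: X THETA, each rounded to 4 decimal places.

Initial: x=-6.0000 theta=-0.5000
After 1 (propagate distance d=17): x=-14.5000 theta=-0.5000
Rounded to 4 decimal places: x = -14.5000, theta = -0.5000

Answer: -14.5000 -0.5000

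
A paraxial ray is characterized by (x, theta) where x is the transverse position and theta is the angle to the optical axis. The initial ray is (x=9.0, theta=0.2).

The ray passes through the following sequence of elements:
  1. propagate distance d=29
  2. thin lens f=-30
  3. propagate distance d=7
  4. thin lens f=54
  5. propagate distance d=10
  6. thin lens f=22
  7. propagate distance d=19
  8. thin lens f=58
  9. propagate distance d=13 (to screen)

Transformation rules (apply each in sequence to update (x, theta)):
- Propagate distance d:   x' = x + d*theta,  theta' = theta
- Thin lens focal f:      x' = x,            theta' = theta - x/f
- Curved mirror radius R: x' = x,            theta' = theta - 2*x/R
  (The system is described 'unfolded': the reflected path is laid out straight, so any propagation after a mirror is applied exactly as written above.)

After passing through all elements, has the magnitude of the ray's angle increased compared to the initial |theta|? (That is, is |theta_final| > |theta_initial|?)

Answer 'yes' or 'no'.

Initial: x=9.0000 theta=0.2000
After 1 (propagate distance d=29): x=14.8000 theta=0.2000
After 2 (thin lens f=-30): x=14.8000 theta=52/75 (≈0.6933)
After 3 (propagate distance d=7): x=1474/75 (≈19.6533) theta=52/75 (≈0.6933)
After 4 (thin lens f=54): x=1474/75 (≈19.6533) theta=667/2025 (≈0.3294)
After 5 (propagate distance d=10): x=46468/2025 (≈22.9472) theta=667/2025 (≈0.3294)
After 6 (thin lens f=22): x=46468/2025 (≈22.9472) theta=-5299/7425 (≈-0.7137)
After 7 (propagate distance d=19): x=41821/4455 (≈9.3874) theta=-5299/7425 (≈-0.7137)
After 8 (thin lens f=58): x=41821/4455 (≈9.3874) theta=-1131131/1291950 (≈-0.8755)
After 9 (propagate distance d=13 (to screen)): x=-858871/430650 (≈-1.9944) theta=-1131131/1291950 (≈-0.8755)
|theta_initial|=0.2000 |theta_final|=1131131/1291950 (≈0.8755) -> increased

Answer: yes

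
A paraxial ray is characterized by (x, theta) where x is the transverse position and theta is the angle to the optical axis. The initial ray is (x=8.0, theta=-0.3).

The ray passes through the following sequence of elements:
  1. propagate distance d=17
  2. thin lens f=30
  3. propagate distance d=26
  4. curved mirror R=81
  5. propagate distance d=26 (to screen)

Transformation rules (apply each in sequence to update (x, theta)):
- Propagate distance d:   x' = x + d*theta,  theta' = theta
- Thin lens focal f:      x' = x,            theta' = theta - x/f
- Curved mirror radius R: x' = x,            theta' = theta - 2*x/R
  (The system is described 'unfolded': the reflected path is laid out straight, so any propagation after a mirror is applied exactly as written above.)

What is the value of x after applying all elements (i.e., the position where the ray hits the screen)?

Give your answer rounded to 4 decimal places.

Initial: x=8.0000 theta=-0.3000
After 1 (propagate distance d=17): x=2.9000 theta=-0.3000
After 2 (thin lens f=30): x=2.9000 theta=-119/300 (≈-0.3967)
After 3 (propagate distance d=26): x=-556/75 (≈-7.4133) theta=-119/300 (≈-0.3967)
After 4 (curved mirror R=81): x=-556/75 (≈-7.4133) theta=-5191/24300 (≈-0.2136)
After 5 (propagate distance d=26 (to screen)): x=-31511/2430 (≈-12.9675) theta=-5191/24300 (≈-0.2136)
Rounded to 4 decimal places: x = -12.9675

Answer: -12.9675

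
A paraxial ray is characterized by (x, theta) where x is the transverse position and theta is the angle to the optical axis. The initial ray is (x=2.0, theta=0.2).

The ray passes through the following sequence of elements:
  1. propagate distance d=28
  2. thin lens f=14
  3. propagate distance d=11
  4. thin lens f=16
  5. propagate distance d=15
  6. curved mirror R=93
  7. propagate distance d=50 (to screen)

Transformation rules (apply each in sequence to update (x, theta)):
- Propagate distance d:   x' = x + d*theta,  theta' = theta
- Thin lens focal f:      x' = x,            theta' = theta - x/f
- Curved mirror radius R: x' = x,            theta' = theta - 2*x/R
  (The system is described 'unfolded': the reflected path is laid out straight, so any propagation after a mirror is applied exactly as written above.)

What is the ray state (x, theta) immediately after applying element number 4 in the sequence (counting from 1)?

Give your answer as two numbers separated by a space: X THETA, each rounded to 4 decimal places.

Answer: 3.8286 -0.5821

Derivation:
Initial: x=2.0000 theta=0.2000
After 1 (propagate distance d=28): x=7.6000 theta=0.2000
After 2 (thin lens f=14): x=7.6000 theta=-12/35 (≈-0.3429)
After 3 (propagate distance d=11): x=134/35 (≈3.8286) theta=-12/35 (≈-0.3429)
After 4 (thin lens f=16): x=134/35 (≈3.8286) theta=-163/280 (≈-0.5821)
Rounded to 4 decimal places: x = 3.8286, theta = -0.5821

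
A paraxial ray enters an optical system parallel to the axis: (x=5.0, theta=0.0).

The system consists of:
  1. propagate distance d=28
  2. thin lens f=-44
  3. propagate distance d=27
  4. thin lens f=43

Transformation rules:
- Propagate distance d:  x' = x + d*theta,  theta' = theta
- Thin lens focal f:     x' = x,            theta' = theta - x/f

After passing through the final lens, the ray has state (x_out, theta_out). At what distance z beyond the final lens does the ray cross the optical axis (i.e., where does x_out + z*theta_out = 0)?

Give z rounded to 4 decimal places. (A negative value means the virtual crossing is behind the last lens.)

Answer: 109.0357

Derivation:
Initial: x=5.0000 theta=0.0000
After 1 (propagate distance d=28): x=5.0000 theta=0.0000
After 2 (thin lens f=-44): x=5.0000 theta=5/44 (≈0.1136)
After 3 (propagate distance d=27): x=355/44 (≈8.0682) theta=5/44 (≈0.1136)
After 4 (thin lens f=43): x=355/44 (≈8.0682) theta=-35/473 (≈-0.0740)
z_focus = -x_out/theta_out = -(355/44)/(-35/473) = 3053/28 ≈ 109.0357
Rounded to 4 decimal places: z = 109.0357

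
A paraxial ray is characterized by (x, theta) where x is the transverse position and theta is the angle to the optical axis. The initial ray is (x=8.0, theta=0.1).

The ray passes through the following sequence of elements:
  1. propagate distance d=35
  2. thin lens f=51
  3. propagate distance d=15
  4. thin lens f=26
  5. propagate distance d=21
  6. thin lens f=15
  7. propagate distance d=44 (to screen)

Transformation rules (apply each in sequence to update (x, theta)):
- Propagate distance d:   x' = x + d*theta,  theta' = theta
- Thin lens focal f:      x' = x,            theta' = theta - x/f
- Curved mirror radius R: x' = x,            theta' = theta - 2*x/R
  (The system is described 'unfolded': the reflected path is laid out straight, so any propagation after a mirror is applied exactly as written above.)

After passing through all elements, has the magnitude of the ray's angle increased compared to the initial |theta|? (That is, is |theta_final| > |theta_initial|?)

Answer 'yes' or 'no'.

Initial: x=8.0000 theta=0.1000
After 1 (propagate distance d=35): x=11.5000 theta=0.1000
After 2 (thin lens f=51): x=11.5000 theta=-32/255 (≈-0.1255)
After 3 (propagate distance d=15): x=327/34 (≈9.6176) theta=-32/255 (≈-0.1255)
After 4 (thin lens f=26): x=327/34 (≈9.6176) theta=-6569/13260 (≈-0.4954)
After 5 (propagate distance d=21): x=-3473/4420 (≈-0.7857) theta=-6569/13260 (≈-0.4954)
After 6 (thin lens f=15): x=-3473/4420 (≈-0.7857) theta=-7343/16575 (≈-0.4430)
After 7 (propagate distance d=44 (to screen)): x=-1344463/66300 (≈-20.2785) theta=-7343/16575 (≈-0.4430)
|theta_initial|=0.1000 |theta_final|=7343/16575 (≈0.4430) -> increased

Answer: yes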